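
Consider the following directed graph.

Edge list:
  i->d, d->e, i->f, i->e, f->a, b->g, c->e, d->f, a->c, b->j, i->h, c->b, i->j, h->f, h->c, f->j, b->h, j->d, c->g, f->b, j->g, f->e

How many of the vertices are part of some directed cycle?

7

A vertex is on a directed cycle iff it belongs to a strongly connected component of size ≥ 2 (or has a self-loop).
The vertices on cycles are {a, b, c, d, f, h, j} — 7 in total.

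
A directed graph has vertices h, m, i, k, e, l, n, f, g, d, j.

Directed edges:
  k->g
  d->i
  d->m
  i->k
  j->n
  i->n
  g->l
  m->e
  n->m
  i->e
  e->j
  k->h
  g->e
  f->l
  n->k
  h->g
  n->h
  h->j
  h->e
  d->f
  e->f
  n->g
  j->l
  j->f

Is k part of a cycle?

Yes

k is on a cycle iff k can reach itself via ≥1 edge.
k → h → j → n → k — yes.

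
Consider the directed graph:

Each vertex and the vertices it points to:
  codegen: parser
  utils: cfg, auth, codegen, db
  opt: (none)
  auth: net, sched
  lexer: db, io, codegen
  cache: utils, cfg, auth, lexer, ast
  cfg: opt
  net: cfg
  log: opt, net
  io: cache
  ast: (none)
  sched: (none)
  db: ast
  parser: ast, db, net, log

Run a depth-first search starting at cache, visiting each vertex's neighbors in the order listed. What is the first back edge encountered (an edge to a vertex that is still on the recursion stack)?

io->cache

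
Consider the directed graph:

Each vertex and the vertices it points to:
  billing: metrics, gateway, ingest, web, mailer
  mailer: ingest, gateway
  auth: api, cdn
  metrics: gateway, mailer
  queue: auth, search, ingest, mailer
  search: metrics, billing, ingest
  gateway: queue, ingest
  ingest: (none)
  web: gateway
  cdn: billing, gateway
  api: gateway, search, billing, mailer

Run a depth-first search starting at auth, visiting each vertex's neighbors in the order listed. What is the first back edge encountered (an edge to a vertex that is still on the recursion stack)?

queue→auth

DFS from auth (visiting each vertex's neighbors in the order listed); mark gray on enter, black on exit:
auth gray
  api gray
    gateway gray
      queue gray
        queue→auth: auth is gray → back edge
First back edge: queue → auth.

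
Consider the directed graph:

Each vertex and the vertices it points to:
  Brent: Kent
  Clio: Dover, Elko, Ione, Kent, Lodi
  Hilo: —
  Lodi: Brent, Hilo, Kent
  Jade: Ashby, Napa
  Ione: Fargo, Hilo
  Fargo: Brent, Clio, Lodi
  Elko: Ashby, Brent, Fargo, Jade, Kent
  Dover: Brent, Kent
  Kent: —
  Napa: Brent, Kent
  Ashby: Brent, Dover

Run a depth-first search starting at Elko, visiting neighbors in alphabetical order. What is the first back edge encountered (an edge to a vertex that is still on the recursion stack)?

DFS from Elko (visiting neighbors in alphabetical order); mark gray on enter, black on exit:
Elko gray
  Ashby gray
    Brent gray
      Kent gray
      Kent black
    Brent black
    Dover gray
      Dover→Brent: Brent black — skip
      Dover→Kent: Kent black — skip
    Dover black
  Ashby black
  Elko→Brent: Brent black — skip
  Fargo gray
    Fargo→Brent: Brent black — skip
    Clio gray
      Clio→Dover: Dover black — skip
      Clio→Elko: Elko is gray → back edge
First back edge: Clio → Elko.

Clio->Elko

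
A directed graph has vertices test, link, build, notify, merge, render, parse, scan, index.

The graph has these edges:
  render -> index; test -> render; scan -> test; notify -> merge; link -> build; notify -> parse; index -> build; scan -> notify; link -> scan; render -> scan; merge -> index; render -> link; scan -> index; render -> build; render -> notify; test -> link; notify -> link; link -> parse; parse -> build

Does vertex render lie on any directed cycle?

Yes

render is on a cycle iff render can reach itself via ≥1 edge.
render → scan → test → render — yes.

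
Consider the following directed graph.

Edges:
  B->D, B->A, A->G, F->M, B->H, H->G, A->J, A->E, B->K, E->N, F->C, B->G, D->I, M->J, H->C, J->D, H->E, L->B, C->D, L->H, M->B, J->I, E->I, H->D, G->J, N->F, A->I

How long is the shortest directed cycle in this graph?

6

For each vertex v, BFS finds the shortest path from v back to v.
The shortest such closed walk is H → E → N → F → M → B → H, length 6.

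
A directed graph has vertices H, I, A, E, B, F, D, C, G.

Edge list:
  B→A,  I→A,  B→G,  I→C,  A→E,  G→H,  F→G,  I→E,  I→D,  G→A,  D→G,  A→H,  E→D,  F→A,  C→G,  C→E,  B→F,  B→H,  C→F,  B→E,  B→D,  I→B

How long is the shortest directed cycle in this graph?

For each vertex v, BFS finds the shortest path from v back to v.
The shortest such closed walk is E → D → G → A → E, length 4.

4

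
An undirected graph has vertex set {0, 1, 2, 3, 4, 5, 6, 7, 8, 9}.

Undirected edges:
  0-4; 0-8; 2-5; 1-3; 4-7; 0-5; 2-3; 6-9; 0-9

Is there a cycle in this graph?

DFS, tracking each vertex's parent; an edge to a visited non-parent vertex closes a cycle.
Start from 6:
visit 6 (parent –)
  visit 9 (parent 6)
    9–6: parent, skip
    visit 0 (parent 9)
      0–9: parent, skip
      visit 4 (parent 0)
        visit 7 (parent 4)
          7–4: parent, skip
        4–0: parent, skip
      visit 5 (parent 0)
        5–0: parent, skip
        visit 2 (parent 5)
          visit 3 (parent 2)
            visit 1 (parent 3)
              1–3: parent, skip
            3–2: parent, skip
          2–5: parent, skip
      visit 8 (parent 0)
        8–0: parent, skip
No non-parent visited neighbor found — the graph is a forest.

No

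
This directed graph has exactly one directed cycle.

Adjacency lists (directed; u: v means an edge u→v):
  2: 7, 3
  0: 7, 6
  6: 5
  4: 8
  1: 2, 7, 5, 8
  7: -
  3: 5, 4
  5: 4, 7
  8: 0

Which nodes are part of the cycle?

0, 4, 5, 6, 8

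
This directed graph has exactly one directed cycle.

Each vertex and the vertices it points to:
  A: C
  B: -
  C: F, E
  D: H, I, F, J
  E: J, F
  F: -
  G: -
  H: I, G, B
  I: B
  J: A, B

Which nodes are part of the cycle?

DFS with gray/black marking from J:
J gray
  A gray
    C gray
      F gray
      F black
      E gray
        E→J: J is gray → back edge
Back edge closes the cycle J → A → C → E → J; its vertices are {A, C, E, J}.

A, C, E, J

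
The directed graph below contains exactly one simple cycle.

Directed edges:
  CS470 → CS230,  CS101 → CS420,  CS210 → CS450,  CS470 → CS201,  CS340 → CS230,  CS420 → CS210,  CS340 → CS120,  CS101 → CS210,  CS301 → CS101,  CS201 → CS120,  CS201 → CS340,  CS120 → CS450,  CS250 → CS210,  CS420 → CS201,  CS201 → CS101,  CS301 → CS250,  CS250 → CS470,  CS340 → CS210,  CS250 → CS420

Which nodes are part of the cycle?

CS101, CS201, CS420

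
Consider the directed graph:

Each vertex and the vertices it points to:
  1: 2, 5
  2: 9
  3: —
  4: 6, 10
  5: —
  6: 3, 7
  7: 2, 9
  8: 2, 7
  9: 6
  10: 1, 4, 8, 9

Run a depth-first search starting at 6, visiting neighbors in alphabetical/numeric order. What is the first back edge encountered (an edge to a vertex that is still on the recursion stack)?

9->6

DFS from 6 (visiting neighbors in alphabetical/numeric order); mark gray on enter, black on exit:
6 gray
  3 gray
  3 black
  7 gray
    2 gray
      9 gray
        9→6: 6 is gray → back edge
First back edge: 9 → 6.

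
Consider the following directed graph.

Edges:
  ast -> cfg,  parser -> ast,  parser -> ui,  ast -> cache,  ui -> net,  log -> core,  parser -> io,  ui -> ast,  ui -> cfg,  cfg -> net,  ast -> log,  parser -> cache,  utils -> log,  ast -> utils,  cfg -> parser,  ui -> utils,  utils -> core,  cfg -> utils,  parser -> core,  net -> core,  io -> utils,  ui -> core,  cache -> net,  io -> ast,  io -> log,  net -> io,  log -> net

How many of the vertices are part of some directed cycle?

9

A vertex is on a directed cycle iff it belongs to a strongly connected component of size ≥ 2 (or has a self-loop).
The vertices on cycles are {io, ui, ast, cfg, log, net, cache, utils, parser} — 9 in total.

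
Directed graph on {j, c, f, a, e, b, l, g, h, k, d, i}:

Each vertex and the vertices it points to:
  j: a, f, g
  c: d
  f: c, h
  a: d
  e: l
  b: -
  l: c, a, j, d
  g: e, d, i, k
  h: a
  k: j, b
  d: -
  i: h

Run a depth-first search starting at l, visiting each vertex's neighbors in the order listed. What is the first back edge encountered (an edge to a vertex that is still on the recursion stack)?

DFS from l (visiting each vertex's neighbors in the order listed); mark gray on enter, black on exit:
l gray
  c gray
    d gray
    d black
  c black
  a gray
    a→d: d black — skip
  a black
  j gray
    j→a: a black — skip
    f gray
      f→c: c black — skip
      h gray
        h→a: a black — skip
      h black
    f black
    g gray
      e gray
        e→l: l is gray → back edge
First back edge: e → l.

e->l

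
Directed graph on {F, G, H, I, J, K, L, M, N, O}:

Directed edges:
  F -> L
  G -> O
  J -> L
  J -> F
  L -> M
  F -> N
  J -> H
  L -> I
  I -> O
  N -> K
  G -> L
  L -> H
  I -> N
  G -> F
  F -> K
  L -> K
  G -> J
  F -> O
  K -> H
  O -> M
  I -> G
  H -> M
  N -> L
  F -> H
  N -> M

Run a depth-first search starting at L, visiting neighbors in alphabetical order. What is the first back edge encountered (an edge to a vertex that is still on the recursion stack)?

DFS from L (visiting neighbors in alphabetical order); mark gray on enter, black on exit:
L gray
  H gray
    M gray
    M black
  H black
  I gray
    G gray
      F gray
        F→H: H black — skip
        K gray
          K→H: H black — skip
        K black
        F→L: L is gray → back edge
First back edge: F → L.

F→L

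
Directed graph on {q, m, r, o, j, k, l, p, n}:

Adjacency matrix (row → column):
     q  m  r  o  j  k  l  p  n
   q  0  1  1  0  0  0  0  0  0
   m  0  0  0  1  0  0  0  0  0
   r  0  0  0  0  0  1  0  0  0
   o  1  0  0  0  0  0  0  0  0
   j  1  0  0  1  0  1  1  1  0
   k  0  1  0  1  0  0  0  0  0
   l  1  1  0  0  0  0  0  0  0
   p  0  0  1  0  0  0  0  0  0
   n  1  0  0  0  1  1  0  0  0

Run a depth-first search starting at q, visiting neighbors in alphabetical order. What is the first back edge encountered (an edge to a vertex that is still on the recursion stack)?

o→q

DFS from q (visiting neighbors in alphabetical order); mark gray on enter, black on exit:
q gray
  m gray
    o gray
      o→q: q is gray → back edge
First back edge: o → q.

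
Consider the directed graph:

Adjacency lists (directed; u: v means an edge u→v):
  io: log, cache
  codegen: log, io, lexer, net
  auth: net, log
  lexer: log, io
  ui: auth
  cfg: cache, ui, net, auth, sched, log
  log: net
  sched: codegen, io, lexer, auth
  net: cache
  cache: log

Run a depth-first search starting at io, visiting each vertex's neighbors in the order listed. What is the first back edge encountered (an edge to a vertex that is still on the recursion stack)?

cache→log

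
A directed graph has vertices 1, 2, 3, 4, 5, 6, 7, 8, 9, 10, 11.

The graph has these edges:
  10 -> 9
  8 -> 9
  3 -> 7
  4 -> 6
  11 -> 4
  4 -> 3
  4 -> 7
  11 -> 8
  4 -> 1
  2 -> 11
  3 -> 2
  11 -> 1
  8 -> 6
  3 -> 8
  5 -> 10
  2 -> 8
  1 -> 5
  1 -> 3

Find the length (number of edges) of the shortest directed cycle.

4

For each vertex v, BFS finds the shortest path from v back to v.
The shortest such closed walk is 3 → 2 → 11 → 1 → 3, length 4.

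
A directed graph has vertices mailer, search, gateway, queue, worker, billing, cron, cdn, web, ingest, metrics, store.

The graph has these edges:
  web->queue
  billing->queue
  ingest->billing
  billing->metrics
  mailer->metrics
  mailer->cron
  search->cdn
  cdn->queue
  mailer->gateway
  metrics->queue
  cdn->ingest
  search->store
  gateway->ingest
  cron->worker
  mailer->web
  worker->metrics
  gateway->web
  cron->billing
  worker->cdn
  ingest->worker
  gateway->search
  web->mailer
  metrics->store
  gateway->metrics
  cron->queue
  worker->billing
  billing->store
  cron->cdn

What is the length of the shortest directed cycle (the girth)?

2

For each vertex v, BFS finds the shortest path from v back to v.
The shortest such closed walk is web → mailer → web, length 2.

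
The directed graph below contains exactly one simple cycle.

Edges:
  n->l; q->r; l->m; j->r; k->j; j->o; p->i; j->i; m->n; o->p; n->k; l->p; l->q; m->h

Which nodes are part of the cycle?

DFS with gray/black marking from m:
m gray
  n gray
    l gray
      p gray
        i gray
        i black
      p black
      q gray
        r gray
        r black
      q black
      l→m: m is gray → back edge
Back edge closes the cycle m → n → l → m; its vertices are {l, m, n}.

l, m, n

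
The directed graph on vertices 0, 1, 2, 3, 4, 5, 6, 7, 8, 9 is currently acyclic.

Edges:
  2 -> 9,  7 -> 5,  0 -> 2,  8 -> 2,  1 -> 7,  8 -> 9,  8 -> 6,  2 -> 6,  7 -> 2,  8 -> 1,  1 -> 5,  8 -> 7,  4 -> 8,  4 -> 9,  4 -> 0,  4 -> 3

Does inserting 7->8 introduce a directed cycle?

Yes

Adding 7→8 creates a cycle iff 8 can already reach 7.
Path from 8: 8 → 7.
So 8 → … → 7 → 8 is a cycle.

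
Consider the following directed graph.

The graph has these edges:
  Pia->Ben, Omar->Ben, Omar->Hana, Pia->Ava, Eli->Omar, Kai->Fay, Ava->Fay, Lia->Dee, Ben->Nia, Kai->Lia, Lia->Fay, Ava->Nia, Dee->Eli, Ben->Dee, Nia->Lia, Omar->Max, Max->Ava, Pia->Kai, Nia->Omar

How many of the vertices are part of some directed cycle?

8

A vertex is on a directed cycle iff it belongs to a strongly connected component of size ≥ 2 (or has a self-loop).
The vertices on cycles are {Ava, Ben, Dee, Eli, Lia, Max, Nia, Omar} — 8 in total.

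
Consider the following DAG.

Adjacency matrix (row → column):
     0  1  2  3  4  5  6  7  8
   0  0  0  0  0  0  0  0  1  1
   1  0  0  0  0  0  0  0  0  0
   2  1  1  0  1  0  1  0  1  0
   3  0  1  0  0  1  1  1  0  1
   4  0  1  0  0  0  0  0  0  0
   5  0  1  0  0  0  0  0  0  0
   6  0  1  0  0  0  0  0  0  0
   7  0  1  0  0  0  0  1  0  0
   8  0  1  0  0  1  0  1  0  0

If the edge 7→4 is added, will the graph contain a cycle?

No

Adding 7→4 creates a cycle iff 4 can already reach 7.
Explore from 4: no path reaches 7. The graph stays acyclic.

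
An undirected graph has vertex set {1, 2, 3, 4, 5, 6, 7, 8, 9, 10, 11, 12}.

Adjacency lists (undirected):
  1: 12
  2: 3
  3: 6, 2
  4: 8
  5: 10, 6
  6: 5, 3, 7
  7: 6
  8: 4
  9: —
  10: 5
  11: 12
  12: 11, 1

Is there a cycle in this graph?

DFS, tracking each vertex's parent; an edge to a visited non-parent vertex closes a cycle.
Start from 7:
visit 7 (parent –)
  visit 6 (parent 7)
    visit 5 (parent 6)
      visit 10 (parent 5)
        10–5: parent, skip
      5–6: parent, skip
    visit 3 (parent 6)
      3–6: parent, skip
      visit 2 (parent 3)
        2–3: parent, skip
    6–7: parent, skip
visit 1 (parent –)
  visit 12 (parent 1)
    visit 11 (parent 12)
      11–12: parent, skip
    12–1: parent, skip
visit 4 (parent –)
  visit 8 (parent 4)
    8–4: parent, skip
visit 9 (parent –)
No non-parent visited neighbor found — the graph is a forest.

No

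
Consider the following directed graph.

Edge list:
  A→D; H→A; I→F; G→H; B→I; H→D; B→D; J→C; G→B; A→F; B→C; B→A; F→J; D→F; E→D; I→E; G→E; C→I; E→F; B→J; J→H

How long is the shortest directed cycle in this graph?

4

For each vertex v, BFS finds the shortest path from v back to v.
The shortest such closed walk is J → C → I → F → J, length 4.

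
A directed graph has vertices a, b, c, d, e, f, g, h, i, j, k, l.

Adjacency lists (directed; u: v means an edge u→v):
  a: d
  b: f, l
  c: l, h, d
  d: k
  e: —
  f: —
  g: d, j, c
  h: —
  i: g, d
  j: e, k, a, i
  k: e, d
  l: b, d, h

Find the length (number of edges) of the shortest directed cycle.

For each vertex v, BFS finds the shortest path from v back to v.
The shortest such closed walk is l → b → l, length 2.

2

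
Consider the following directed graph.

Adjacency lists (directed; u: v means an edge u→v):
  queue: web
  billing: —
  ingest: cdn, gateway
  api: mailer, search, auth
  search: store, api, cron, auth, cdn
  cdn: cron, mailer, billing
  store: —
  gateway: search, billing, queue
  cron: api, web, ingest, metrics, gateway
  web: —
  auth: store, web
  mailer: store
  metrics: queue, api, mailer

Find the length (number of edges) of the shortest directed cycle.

2

For each vertex v, BFS finds the shortest path from v back to v.
The shortest such closed walk is api → search → api, length 2.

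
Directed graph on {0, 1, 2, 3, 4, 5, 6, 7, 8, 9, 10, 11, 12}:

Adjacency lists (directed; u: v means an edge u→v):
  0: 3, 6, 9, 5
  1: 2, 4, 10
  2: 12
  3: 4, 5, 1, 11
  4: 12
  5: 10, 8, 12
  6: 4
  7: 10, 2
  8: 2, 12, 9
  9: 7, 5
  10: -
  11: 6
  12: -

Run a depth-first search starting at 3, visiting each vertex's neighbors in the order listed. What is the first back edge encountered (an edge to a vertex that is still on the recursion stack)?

9->5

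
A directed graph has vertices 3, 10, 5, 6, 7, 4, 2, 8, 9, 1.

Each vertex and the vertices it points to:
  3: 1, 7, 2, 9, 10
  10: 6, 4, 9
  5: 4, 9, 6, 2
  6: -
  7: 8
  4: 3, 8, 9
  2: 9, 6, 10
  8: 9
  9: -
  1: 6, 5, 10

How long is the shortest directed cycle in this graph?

3

For each vertex v, BFS finds the shortest path from v back to v.
The shortest such closed walk is 3 → 10 → 4 → 3, length 3.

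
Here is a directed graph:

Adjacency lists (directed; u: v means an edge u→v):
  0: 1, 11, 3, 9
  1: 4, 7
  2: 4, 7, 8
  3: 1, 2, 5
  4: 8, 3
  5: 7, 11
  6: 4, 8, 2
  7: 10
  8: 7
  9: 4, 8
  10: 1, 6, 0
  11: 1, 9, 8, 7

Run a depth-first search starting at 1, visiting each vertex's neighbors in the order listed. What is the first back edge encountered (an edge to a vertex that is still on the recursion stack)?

DFS from 1 (visiting each vertex's neighbors in the order listed); mark gray on enter, black on exit:
1 gray
  4 gray
    8 gray
      7 gray
        10 gray
          10→1: 1 is gray → back edge
First back edge: 10 → 1.

10->1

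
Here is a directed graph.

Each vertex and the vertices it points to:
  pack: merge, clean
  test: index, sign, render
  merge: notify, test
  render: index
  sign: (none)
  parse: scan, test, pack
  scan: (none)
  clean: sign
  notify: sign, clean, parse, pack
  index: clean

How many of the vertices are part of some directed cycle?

A vertex is on a directed cycle iff it belongs to a strongly connected component of size ≥ 2 (or has a self-loop).
The vertices on cycles are {pack, merge, parse, notify} — 4 in total.

4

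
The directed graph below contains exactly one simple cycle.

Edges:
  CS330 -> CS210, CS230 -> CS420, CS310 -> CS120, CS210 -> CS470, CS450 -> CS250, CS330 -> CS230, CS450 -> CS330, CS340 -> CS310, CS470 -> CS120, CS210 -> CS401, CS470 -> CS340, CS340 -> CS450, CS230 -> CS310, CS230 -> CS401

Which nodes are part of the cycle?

DFS with gray/black marking from CS330:
CS330 gray
  CS230 gray
    CS401 gray
    CS401 black
    CS310 gray
      CS120 gray
      CS120 black
    CS310 black
    CS420 gray
    CS420 black
  CS230 black
  CS210 gray
    CS470 gray
      CS340 gray
        CS340→CS310: CS310 black — skip
        CS450 gray
          CS450→CS330: CS330 is gray → back edge
Back edge closes the cycle CS330 → CS210 → CS470 → CS340 → CS450 → CS330; its vertices are {CS210, CS330, CS340, CS450, CS470}.

CS210, CS330, CS340, CS450, CS470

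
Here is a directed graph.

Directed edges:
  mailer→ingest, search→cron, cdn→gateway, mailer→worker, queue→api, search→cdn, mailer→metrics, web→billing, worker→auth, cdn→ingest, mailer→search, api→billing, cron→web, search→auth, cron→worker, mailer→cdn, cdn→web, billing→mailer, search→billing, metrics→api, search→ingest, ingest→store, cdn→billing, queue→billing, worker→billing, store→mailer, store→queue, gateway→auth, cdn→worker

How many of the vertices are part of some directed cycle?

12

A vertex is on a directed cycle iff it belongs to a strongly connected component of size ≥ 2 (or has a self-loop).
The vertices on cycles are {api, cdn, web, cron, queue, store, ingest, mailer, search, worker, billing, metrics} — 12 in total.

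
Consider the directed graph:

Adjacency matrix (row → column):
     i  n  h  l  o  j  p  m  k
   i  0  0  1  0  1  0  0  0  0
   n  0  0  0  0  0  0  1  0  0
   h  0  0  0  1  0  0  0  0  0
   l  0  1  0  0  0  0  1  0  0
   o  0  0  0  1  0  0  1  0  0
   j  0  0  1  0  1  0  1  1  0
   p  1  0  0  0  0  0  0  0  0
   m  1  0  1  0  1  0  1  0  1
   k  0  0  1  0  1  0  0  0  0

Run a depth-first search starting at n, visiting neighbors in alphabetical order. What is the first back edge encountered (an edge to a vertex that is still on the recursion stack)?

l->n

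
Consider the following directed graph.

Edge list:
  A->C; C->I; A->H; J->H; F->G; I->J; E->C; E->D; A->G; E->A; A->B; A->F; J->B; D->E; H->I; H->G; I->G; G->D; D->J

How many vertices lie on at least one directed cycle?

9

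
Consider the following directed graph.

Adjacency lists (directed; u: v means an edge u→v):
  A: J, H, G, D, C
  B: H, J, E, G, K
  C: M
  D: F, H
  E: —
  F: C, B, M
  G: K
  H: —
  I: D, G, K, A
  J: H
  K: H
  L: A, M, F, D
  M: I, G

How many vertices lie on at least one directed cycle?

A vertex is on a directed cycle iff it belongs to a strongly connected component of size ≥ 2 (or has a self-loop).
The vertices on cycles are {A, C, D, F, I, M} — 6 in total.

6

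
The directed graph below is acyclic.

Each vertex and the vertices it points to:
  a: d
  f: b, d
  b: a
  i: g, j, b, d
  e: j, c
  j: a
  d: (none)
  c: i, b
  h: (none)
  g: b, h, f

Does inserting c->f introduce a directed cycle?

No

Adding c→f creates a cycle iff f can already reach c.
Explore from f: no path reaches c. The graph stays acyclic.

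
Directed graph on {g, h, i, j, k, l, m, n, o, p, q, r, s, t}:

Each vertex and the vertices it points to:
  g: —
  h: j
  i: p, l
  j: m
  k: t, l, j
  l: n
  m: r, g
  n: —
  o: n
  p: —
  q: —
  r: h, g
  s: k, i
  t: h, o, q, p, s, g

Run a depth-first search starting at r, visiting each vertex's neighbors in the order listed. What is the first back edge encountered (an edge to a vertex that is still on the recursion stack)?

m→r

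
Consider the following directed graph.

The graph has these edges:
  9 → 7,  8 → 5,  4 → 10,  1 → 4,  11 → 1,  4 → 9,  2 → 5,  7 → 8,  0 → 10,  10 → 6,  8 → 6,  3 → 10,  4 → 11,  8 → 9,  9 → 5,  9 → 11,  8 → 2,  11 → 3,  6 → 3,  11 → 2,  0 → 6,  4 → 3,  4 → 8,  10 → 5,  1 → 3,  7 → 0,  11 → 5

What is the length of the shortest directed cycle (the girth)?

3

For each vertex v, BFS finds the shortest path from v back to v.
The shortest such closed walk is 4 → 11 → 1 → 4, length 3.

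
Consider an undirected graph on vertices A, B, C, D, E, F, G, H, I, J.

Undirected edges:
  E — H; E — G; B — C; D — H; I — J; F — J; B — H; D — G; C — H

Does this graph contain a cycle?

Yes

DFS, tracking each vertex's parent; an edge to a visited non-parent vertex closes a cycle.
Start from H:
visit H (parent –)
  visit E (parent H)
    E–H: parent, skip
    visit G (parent E)
      visit D (parent G)
        D–G: parent, skip
        D–H: H visited and ≠ parent → cycle
Cycle: H – E – G – D – H.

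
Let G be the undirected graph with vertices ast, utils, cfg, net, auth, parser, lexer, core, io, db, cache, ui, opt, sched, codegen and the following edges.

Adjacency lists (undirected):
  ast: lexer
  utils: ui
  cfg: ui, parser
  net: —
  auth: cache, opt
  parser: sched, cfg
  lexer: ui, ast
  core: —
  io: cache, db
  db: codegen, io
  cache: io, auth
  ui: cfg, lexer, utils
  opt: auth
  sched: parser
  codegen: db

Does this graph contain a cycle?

No

DFS, tracking each vertex's parent; an edge to a visited non-parent vertex closes a cycle.
Start from ui:
visit ui (parent –)
  visit cfg (parent ui)
    cfg–ui: parent, skip
    visit parser (parent cfg)
      visit sched (parent parser)
        sched–parser: parent, skip
      parser–cfg: parent, skip
  visit lexer (parent ui)
    lexer–ui: parent, skip
    visit ast (parent lexer)
      ast–lexer: parent, skip
  visit utils (parent ui)
    utils–ui: parent, skip
visit net (parent –)
visit auth (parent –)
  visit cache (parent auth)
    visit io (parent cache)
      io–cache: parent, skip
      visit db (parent io)
        visit codegen (parent db)
          codegen–db: parent, skip
        db–io: parent, skip
    cache–auth: parent, skip
  visit opt (parent auth)
    opt–auth: parent, skip
visit core (parent –)
No non-parent visited neighbor found — the graph is a forest.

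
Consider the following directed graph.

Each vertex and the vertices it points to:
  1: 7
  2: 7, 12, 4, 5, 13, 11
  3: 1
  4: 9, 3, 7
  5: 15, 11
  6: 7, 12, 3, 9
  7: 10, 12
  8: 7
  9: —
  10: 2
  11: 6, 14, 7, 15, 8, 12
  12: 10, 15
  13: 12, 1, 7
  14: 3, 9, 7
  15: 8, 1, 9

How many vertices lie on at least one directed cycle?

A vertex is on a directed cycle iff it belongs to a strongly connected component of size ≥ 2 (or has a self-loop).
The vertices on cycles are {1, 2, 3, 4, 5, 6, 7, 8, 10, 11, 12, 13, 14, 15} — 14 in total.

14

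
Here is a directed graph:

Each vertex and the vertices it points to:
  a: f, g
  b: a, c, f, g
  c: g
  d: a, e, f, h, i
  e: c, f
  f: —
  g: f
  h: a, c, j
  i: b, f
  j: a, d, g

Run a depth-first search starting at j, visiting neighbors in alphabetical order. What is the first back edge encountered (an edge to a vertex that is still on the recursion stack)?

h→j

DFS from j (visiting neighbors in alphabetical order); mark gray on enter, black on exit:
j gray
  a gray
    f gray
    f black
    g gray
      g→f: f black — skip
    g black
  a black
  d gray
    d→a: a black — skip
    e gray
      c gray
        c→g: g black — skip
      c black
      e→f: f black — skip
    e black
    d→f: f black — skip
    h gray
      h→a: a black — skip
      h→c: c black — skip
      h→j: j is gray → back edge
First back edge: h → j.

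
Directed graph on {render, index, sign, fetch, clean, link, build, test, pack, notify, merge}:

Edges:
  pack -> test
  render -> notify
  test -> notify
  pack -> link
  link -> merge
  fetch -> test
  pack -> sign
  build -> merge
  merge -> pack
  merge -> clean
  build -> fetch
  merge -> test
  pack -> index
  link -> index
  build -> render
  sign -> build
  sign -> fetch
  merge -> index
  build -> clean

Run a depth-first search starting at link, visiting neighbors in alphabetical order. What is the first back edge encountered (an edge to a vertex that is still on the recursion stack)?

DFS from link (visiting neighbors in alphabetical order); mark gray on enter, black on exit:
link gray
  index gray
  index black
  merge gray
    clean gray
    clean black
    merge→index: index black — skip
    pack gray
      pack→index: index black — skip
      pack→link: link is gray → back edge
First back edge: pack → link.

pack→link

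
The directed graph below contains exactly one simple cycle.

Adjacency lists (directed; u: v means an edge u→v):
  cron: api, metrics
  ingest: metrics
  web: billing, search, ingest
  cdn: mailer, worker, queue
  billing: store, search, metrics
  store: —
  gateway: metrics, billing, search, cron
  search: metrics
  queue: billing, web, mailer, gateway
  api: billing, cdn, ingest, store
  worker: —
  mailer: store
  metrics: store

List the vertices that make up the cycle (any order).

api, cdn, cron, queue, gateway

DFS with gray/black marking from api:
api gray
  billing gray
    store gray
    store black
    search gray
      metrics gray
        metrics→store: store black — skip
      metrics black
    search black
    billing→metrics: metrics black — skip
  billing black
  cdn gray
    mailer gray
      mailer→store: store black — skip
    mailer black
    worker gray
    worker black
    queue gray
      queue→billing: billing black — skip
      web gray
        web→billing: billing black — skip
        web→search: search black — skip
        ingest gray
          ingest→metrics: metrics black — skip
        ingest black
      web black
      queue→mailer: mailer black — skip
      gateway gray
        gateway→metrics: metrics black — skip
        gateway→billing: billing black — skip
        gateway→search: search black — skip
        cron gray
          cron→api: api is gray → back edge
Back edge closes the cycle api → cdn → queue → gateway → cron → api; its vertices are {api, cdn, cron, queue, gateway}.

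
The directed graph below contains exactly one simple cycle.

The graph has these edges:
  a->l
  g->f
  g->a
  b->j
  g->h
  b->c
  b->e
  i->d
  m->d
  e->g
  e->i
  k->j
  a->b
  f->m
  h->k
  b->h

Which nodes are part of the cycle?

DFS with gray/black marking from b:
b gray
  j gray
  j black
  h gray
    k gray
      k→j: j black — skip
    k black
  h black
  e gray
    i gray
      d gray
      d black
    i black
    g gray
      g→h: h black — skip
      a gray
        a→b: b is gray → back edge
Back edge closes the cycle b → e → g → a → b; its vertices are {a, b, e, g}.

a, b, e, g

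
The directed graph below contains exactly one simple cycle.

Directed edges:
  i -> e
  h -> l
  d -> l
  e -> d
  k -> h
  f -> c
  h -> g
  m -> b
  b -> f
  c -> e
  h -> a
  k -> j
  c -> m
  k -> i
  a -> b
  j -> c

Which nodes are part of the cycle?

b, c, f, m

DFS with gray/black marking from c:
c gray
  m gray
    b gray
      f gray
        f→c: c is gray → back edge
Back edge closes the cycle c → m → b → f → c; its vertices are {b, c, f, m}.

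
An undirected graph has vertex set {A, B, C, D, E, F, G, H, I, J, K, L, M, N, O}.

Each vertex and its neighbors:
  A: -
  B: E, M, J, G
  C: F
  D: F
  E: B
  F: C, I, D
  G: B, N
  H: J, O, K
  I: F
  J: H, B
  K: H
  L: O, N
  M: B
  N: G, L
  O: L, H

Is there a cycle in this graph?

Yes

DFS, tracking each vertex's parent; an edge to a visited non-parent vertex closes a cycle.
Start from F:
visit F (parent –)
  visit C (parent F)
    C–F: parent, skip
  visit I (parent F)
    I–F: parent, skip
  visit D (parent F)
    D–F: parent, skip
visit A (parent –)
visit B (parent –)
  visit E (parent B)
    E–B: parent, skip
  visit M (parent B)
    M–B: parent, skip
  visit J (parent B)
    visit H (parent J)
      H–J: parent, skip
      visit O (parent H)
        visit L (parent O)
          L–O: parent, skip
          visit N (parent L)
            visit G (parent N)
              G–B: B visited and ≠ parent → cycle
Cycle: B – J – H – O – L – N – G – B.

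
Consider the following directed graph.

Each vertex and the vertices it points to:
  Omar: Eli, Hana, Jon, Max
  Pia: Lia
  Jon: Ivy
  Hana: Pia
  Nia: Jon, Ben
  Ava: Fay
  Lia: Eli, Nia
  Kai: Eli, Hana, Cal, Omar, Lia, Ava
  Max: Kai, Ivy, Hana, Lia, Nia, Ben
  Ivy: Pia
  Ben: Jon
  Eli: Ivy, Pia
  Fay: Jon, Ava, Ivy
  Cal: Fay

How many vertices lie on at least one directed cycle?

A vertex is on a directed cycle iff it belongs to a strongly connected component of size ≥ 2 (or has a self-loop).
The vertices on cycles are {Ava, Ben, Eli, Fay, Ivy, Jon, Kai, Lia, Max, Nia, Pia, Omar} — 12 in total.

12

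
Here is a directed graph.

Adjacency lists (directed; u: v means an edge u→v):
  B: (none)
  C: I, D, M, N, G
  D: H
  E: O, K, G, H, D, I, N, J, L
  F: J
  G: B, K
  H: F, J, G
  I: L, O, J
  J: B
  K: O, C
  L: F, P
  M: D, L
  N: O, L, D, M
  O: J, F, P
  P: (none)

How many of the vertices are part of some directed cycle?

A vertex is on a directed cycle iff it belongs to a strongly connected component of size ≥ 2 (or has a self-loop).
The vertices on cycles are {C, D, G, H, K, M, N} — 7 in total.

7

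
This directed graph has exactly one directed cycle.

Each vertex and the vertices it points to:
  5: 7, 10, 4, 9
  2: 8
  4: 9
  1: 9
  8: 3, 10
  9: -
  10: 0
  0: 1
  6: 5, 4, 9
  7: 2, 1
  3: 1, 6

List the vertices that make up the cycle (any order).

2, 3, 5, 6, 7, 8

DFS with gray/black marking from 2:
2 gray
  8 gray
    3 gray
      1 gray
        9 gray
        9 black
      1 black
      6 gray
        5 gray
          7 gray
            7→2: 2 is gray → back edge
Back edge closes the cycle 2 → 8 → 3 → 6 → 5 → 7 → 2; its vertices are {2, 3, 5, 6, 7, 8}.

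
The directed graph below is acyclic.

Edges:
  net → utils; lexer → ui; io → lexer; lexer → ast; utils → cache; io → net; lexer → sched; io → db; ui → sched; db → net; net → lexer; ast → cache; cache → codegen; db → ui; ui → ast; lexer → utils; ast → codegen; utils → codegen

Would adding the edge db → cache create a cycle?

Adding db→cache creates a cycle iff cache can already reach db.
Explore from cache: no path reaches db. The graph stays acyclic.

No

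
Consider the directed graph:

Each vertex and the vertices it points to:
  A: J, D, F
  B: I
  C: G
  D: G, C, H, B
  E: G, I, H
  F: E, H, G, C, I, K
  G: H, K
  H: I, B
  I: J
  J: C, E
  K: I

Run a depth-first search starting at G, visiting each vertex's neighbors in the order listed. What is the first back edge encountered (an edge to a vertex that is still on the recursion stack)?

C→G

DFS from G (visiting each vertex's neighbors in the order listed); mark gray on enter, black on exit:
G gray
  H gray
    I gray
      J gray
        C gray
          C→G: G is gray → back edge
First back edge: C → G.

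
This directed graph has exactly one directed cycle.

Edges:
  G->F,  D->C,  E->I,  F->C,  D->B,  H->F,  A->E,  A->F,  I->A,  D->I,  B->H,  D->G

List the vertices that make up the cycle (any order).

DFS with gray/black marking from I:
I gray
  A gray
    F gray
      C gray
      C black
    F black
    E gray
      E→I: I is gray → back edge
Back edge closes the cycle I → A → E → I; its vertices are {A, E, I}.

A, E, I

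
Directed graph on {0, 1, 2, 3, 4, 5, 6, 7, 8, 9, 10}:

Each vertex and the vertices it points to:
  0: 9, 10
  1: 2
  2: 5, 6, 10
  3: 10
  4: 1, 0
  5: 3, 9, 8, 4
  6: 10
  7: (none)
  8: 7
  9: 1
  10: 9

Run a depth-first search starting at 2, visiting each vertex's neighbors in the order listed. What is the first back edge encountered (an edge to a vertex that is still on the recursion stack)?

DFS from 2 (visiting each vertex's neighbors in the order listed); mark gray on enter, black on exit:
2 gray
  5 gray
    3 gray
      10 gray
        9 gray
          1 gray
            1→2: 2 is gray → back edge
First back edge: 1 → 2.

1->2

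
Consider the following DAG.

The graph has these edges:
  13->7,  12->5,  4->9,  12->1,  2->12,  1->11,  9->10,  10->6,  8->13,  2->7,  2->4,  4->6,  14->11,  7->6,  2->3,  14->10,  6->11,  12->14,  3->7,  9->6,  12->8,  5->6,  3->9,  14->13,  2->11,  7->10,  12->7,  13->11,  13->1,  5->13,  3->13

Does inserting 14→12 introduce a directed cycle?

Adding 14→12 creates a cycle iff 12 can already reach 14.
Path from 12: 12 → 14.
So 12 → … → 14 → 12 is a cycle.

Yes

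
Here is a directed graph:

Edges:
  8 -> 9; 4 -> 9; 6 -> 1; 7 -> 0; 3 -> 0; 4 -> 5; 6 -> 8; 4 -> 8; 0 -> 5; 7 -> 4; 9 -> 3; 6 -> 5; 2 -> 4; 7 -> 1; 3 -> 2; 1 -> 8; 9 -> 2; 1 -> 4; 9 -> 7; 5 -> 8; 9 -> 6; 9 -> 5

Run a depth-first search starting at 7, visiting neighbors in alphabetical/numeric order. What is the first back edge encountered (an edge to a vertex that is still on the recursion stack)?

DFS from 7 (visiting neighbors in alphabetical/numeric order); mark gray on enter, black on exit:
7 gray
  0 gray
    5 gray
      8 gray
        9 gray
          2 gray
            4 gray
              4→5: 5 is gray → back edge
First back edge: 4 → 5.

4→5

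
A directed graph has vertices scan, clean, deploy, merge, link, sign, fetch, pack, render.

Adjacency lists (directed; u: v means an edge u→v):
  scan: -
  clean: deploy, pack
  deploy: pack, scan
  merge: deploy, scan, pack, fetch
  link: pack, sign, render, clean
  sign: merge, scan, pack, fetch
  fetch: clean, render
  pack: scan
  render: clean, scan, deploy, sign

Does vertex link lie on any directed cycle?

No

link lies on a cycle iff there is a path from link back to itself.
Exploring from link, it never reaches itself; equivalently, its strongly connected component is a singleton.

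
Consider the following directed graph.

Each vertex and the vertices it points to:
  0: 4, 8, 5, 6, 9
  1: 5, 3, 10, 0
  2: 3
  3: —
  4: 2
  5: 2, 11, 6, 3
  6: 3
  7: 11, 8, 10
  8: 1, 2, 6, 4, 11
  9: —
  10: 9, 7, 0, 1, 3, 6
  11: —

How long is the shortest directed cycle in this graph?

For each vertex v, BFS finds the shortest path from v back to v.
The shortest such closed walk is 10 → 7 → 10, length 2.

2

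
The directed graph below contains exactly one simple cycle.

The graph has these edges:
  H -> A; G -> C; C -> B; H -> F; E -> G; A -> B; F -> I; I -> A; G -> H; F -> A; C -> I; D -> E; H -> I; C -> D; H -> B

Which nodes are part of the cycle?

C, D, E, G

DFS with gray/black marking from G:
G gray
  C gray
    B gray
    B black
    I gray
      A gray
        A→B: B black — skip
      A black
    I black
    D gray
      E gray
        E→G: G is gray → back edge
Back edge closes the cycle G → C → D → E → G; its vertices are {C, D, E, G}.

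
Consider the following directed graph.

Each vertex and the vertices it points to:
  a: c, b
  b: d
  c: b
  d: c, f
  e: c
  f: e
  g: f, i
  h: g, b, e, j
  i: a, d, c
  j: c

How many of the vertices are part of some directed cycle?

A vertex is on a directed cycle iff it belongs to a strongly connected component of size ≥ 2 (or has a self-loop).
The vertices on cycles are {b, c, d, e, f} — 5 in total.

5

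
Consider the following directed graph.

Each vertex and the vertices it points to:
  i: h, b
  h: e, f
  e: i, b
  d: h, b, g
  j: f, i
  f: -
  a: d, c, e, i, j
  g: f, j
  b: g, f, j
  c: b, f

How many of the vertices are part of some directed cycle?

6

A vertex is on a directed cycle iff it belongs to a strongly connected component of size ≥ 2 (or has a self-loop).
The vertices on cycles are {b, e, g, h, i, j} — 6 in total.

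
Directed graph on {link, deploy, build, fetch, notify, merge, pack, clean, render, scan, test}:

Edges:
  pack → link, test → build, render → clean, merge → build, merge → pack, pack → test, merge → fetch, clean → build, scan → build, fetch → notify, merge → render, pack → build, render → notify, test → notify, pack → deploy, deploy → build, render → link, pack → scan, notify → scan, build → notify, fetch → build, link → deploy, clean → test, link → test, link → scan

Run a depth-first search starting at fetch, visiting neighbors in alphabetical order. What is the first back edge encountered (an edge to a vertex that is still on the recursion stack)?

scan->build

DFS from fetch (visiting neighbors in alphabetical order); mark gray on enter, black on exit:
fetch gray
  build gray
    notify gray
      scan gray
        scan→build: build is gray → back edge
First back edge: scan → build.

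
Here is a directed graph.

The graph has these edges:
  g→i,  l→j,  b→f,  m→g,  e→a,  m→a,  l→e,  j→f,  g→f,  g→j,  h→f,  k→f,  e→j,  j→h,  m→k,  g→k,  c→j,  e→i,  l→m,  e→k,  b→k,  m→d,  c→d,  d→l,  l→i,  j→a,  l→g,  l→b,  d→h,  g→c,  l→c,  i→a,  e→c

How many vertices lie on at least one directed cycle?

A vertex is on a directed cycle iff it belongs to a strongly connected component of size ≥ 2 (or has a self-loop).
The vertices on cycles are {c, d, e, g, l, m} — 6 in total.

6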